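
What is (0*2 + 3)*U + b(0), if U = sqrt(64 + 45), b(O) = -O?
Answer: 3*sqrt(109) ≈ 31.321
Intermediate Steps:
U = sqrt(109) ≈ 10.440
(0*2 + 3)*U + b(0) = (0*2 + 3)*sqrt(109) - 1*0 = (0 + 3)*sqrt(109) + 0 = 3*sqrt(109) + 0 = 3*sqrt(109)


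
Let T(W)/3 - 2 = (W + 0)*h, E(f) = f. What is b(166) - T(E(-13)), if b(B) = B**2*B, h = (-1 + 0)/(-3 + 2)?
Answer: 4574329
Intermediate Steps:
h = 1 (h = -1/(-1) = -1*(-1) = 1)
b(B) = B**3
T(W) = 6 + 3*W (T(W) = 6 + 3*((W + 0)*1) = 6 + 3*(W*1) = 6 + 3*W)
b(166) - T(E(-13)) = 166**3 - (6 + 3*(-13)) = 4574296 - (6 - 39) = 4574296 - 1*(-33) = 4574296 + 33 = 4574329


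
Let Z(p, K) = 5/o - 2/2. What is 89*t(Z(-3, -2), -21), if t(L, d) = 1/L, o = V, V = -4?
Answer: -356/9 ≈ -39.556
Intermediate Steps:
o = -4
Z(p, K) = -9/4 (Z(p, K) = 5/(-4) - 2/2 = 5*(-1/4) - 2*1/2 = -5/4 - 1 = -9/4)
89*t(Z(-3, -2), -21) = 89/(-9/4) = 89*(-4/9) = -356/9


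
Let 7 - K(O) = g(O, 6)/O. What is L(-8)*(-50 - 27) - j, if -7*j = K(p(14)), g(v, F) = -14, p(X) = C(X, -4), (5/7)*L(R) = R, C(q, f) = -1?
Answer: 4307/5 ≈ 861.40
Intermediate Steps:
L(R) = 7*R/5
p(X) = -1
K(O) = 7 + 14/O (K(O) = 7 - (-14)/O = 7 + 14/O)
j = 1 (j = -(7 + 14/(-1))/7 = -(7 + 14*(-1))/7 = -(7 - 14)/7 = -⅐*(-7) = 1)
L(-8)*(-50 - 27) - j = ((7/5)*(-8))*(-50 - 27) - 1*1 = -56/5*(-77) - 1 = 4312/5 - 1 = 4307/5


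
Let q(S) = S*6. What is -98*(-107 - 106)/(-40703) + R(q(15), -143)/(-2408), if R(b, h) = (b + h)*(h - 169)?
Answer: -90416175/12251603 ≈ -7.3799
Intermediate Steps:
q(S) = 6*S
R(b, h) = (-169 + h)*(b + h) (R(b, h) = (b + h)*(-169 + h) = (-169 + h)*(b + h))
-98*(-107 - 106)/(-40703) + R(q(15), -143)/(-2408) = -98*(-107 - 106)/(-40703) + ((-143)² - 1014*15 - 169*(-143) + (6*15)*(-143))/(-2408) = -98*(-213)*(-1/40703) + (20449 - 169*90 + 24167 + 90*(-143))*(-1/2408) = 20874*(-1/40703) + (20449 - 15210 + 24167 - 12870)*(-1/2408) = -20874/40703 + 16536*(-1/2408) = -20874/40703 - 2067/301 = -90416175/12251603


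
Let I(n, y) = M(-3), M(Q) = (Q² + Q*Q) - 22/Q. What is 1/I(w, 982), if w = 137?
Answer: 3/76 ≈ 0.039474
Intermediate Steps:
M(Q) = -22/Q + 2*Q² (M(Q) = (Q² + Q²) - 22/Q = 2*Q² - 22/Q = -22/Q + 2*Q²)
I(n, y) = 76/3 (I(n, y) = 2*(-11 + (-3)³)/(-3) = 2*(-⅓)*(-11 - 27) = 2*(-⅓)*(-38) = 76/3)
1/I(w, 982) = 1/(76/3) = 3/76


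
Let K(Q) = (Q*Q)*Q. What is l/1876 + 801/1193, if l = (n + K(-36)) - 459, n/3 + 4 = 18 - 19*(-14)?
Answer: -53703399/2238068 ≈ -23.995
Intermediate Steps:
n = 840 (n = -12 + 3*(18 - 19*(-14)) = -12 + 3*(18 + 266) = -12 + 3*284 = -12 + 852 = 840)
K(Q) = Q³ (K(Q) = Q²*Q = Q³)
l = -46275 (l = (840 + (-36)³) - 459 = (840 - 46656) - 459 = -45816 - 459 = -46275)
l/1876 + 801/1193 = -46275/1876 + 801/1193 = -53703399/2238068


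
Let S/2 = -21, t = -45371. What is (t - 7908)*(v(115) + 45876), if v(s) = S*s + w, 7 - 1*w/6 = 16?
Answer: -2184012768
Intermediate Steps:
S = -42 (S = 2*(-21) = -42)
w = -54 (w = 42 - 6*16 = 42 - 96 = -54)
v(s) = -54 - 42*s (v(s) = -42*s - 54 = -54 - 42*s)
(t - 7908)*(v(115) + 45876) = (-45371 - 7908)*((-54 - 42*115) + 45876) = -53279*((-54 - 4830) + 45876) = -53279*(-4884 + 45876) = -53279*40992 = -2184012768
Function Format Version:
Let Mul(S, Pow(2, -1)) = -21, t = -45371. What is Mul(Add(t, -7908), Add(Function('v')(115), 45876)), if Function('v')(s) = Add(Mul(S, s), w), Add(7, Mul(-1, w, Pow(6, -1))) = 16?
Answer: -2184012768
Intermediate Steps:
S = -42 (S = Mul(2, -21) = -42)
w = -54 (w = Add(42, Mul(-6, 16)) = Add(42, -96) = -54)
Function('v')(s) = Add(-54, Mul(-42, s)) (Function('v')(s) = Add(Mul(-42, s), -54) = Add(-54, Mul(-42, s)))
Mul(Add(t, -7908), Add(Function('v')(115), 45876)) = Mul(Add(-45371, -7908), Add(Add(-54, Mul(-42, 115)), 45876)) = Mul(-53279, Add(Add(-54, -4830), 45876)) = Mul(-53279, Add(-4884, 45876)) = Mul(-53279, 40992) = -2184012768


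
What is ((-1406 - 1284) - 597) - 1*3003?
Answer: -6290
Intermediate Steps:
((-1406 - 1284) - 597) - 1*3003 = (-2690 - 597) - 3003 = -3287 - 3003 = -6290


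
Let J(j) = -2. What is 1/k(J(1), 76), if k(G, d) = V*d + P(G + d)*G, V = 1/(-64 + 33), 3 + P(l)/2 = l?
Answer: -31/8880 ≈ -0.0034910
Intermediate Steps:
P(l) = -6 + 2*l
V = -1/31 (V = 1/(-31) = -1/31 ≈ -0.032258)
k(G, d) = -d/31 + G*(-6 + 2*G + 2*d) (k(G, d) = -d/31 + (-6 + 2*(G + d))*G = -d/31 + (-6 + (2*G + 2*d))*G = -d/31 + (-6 + 2*G + 2*d)*G = -d/31 + G*(-6 + 2*G + 2*d))
1/k(J(1), 76) = 1/(-1/31*76 + 2*(-2)*(-3 - 2 + 76)) = 1/(-76/31 + 2*(-2)*71) = 1/(-76/31 - 284) = 1/(-8880/31) = -31/8880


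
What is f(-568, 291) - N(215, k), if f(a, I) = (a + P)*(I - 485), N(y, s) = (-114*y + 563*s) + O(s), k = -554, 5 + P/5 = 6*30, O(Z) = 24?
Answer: 276830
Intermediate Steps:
P = 875 (P = -25 + 5*(6*30) = -25 + 5*180 = -25 + 900 = 875)
N(y, s) = 24 - 114*y + 563*s (N(y, s) = (-114*y + 563*s) + 24 = 24 - 114*y + 563*s)
f(a, I) = (-485 + I)*(875 + a) (f(a, I) = (a + 875)*(I - 485) = (875 + a)*(-485 + I) = (-485 + I)*(875 + a))
f(-568, 291) - N(215, k) = (-424375 - 485*(-568) + 875*291 + 291*(-568)) - (24 - 114*215 + 563*(-554)) = (-424375 + 275480 + 254625 - 165288) - (24 - 24510 - 311902) = -59558 - 1*(-336388) = -59558 + 336388 = 276830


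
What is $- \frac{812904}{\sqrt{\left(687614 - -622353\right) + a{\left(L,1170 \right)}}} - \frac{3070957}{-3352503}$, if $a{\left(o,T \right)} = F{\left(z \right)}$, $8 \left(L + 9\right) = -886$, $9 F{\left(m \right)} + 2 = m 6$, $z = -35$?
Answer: $\frac{3070957}{3352503} - \frac{2438712 \sqrt{11789491}}{11789491} \approx -709.34$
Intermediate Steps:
$F{\left(m \right)} = - \frac{2}{9} + \frac{2 m}{3}$ ($F{\left(m \right)} = - \frac{2}{9} + \frac{m 6}{9} = - \frac{2}{9} + \frac{6 m}{9} = - \frac{2}{9} + \frac{2 m}{3}$)
$L = - \frac{479}{4}$ ($L = -9 + \frac{1}{8} \left(-886\right) = -9 - \frac{443}{4} = - \frac{479}{4} \approx -119.75$)
$a{\left(o,T \right)} = - \frac{212}{9}$ ($a{\left(o,T \right)} = - \frac{2}{9} + \frac{2}{3} \left(-35\right) = - \frac{2}{9} - \frac{70}{3} = - \frac{212}{9}$)
$- \frac{812904}{\sqrt{\left(687614 - -622353\right) + a{\left(L,1170 \right)}}} - \frac{3070957}{-3352503} = - \frac{812904}{\sqrt{\left(687614 - -622353\right) - \frac{212}{9}}} - \frac{3070957}{-3352503} = - \frac{812904}{\sqrt{\left(687614 + 622353\right) - \frac{212}{9}}} - - \frac{3070957}{3352503} = - \frac{812904}{\sqrt{1309967 - \frac{212}{9}}} + \frac{3070957}{3352503} = - \frac{812904}{\sqrt{\frac{11789491}{9}}} + \frac{3070957}{3352503} = - \frac{812904}{\frac{1}{3} \sqrt{11789491}} + \frac{3070957}{3352503} = - 812904 \frac{3 \sqrt{11789491}}{11789491} + \frac{3070957}{3352503} = - \frac{2438712 \sqrt{11789491}}{11789491} + \frac{3070957}{3352503} = \frac{3070957}{3352503} - \frac{2438712 \sqrt{11789491}}{11789491}$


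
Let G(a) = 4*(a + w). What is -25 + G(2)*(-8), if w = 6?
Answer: -281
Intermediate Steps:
G(a) = 24 + 4*a (G(a) = 4*(a + 6) = 4*(6 + a) = 24 + 4*a)
-25 + G(2)*(-8) = -25 + (24 + 4*2)*(-8) = -25 + (24 + 8)*(-8) = -25 + 32*(-8) = -25 - 256 = -281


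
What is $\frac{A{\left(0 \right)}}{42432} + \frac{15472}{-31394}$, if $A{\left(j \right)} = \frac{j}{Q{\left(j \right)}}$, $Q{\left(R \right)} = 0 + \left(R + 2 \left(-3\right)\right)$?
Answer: $- \frac{7736}{15697} \approx -0.49283$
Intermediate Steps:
$Q{\left(R \right)} = -6 + R$ ($Q{\left(R \right)} = 0 + \left(R - 6\right) = 0 + \left(-6 + R\right) = -6 + R$)
$A{\left(j \right)} = \frac{j}{-6 + j}$
$\frac{A{\left(0 \right)}}{42432} + \frac{15472}{-31394} = \frac{0 \frac{1}{-6 + 0}}{42432} + \frac{15472}{-31394} = \frac{0}{-6} \cdot \frac{1}{42432} + 15472 \left(- \frac{1}{31394}\right) = 0 \left(- \frac{1}{6}\right) \frac{1}{42432} - \frac{7736}{15697} = 0 \cdot \frac{1}{42432} - \frac{7736}{15697} = 0 - \frac{7736}{15697} = - \frac{7736}{15697}$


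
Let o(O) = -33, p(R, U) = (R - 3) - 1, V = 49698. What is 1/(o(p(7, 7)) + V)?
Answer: 1/49665 ≈ 2.0135e-5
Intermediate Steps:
p(R, U) = -4 + R (p(R, U) = (-3 + R) - 1 = -4 + R)
1/(o(p(7, 7)) + V) = 1/(-33 + 49698) = 1/49665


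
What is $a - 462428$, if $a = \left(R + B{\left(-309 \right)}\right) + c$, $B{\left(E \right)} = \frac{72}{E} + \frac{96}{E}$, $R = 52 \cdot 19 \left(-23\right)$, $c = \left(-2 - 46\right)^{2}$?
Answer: $- \frac{49733400}{103} \approx -4.8285 \cdot 10^{5}$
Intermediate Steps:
$c = 2304$ ($c = \left(-48\right)^{2} = 2304$)
$R = -22724$ ($R = 988 \left(-23\right) = -22724$)
$B{\left(E \right)} = \frac{168}{E}$
$a = - \frac{2103316}{103}$ ($a = \left(-22724 + \frac{168}{-309}\right) + 2304 = \left(-22724 + 168 \left(- \frac{1}{309}\right)\right) + 2304 = \left(-22724 - \frac{56}{103}\right) + 2304 = - \frac{2340628}{103} + 2304 = - \frac{2103316}{103} \approx -20421.0$)
$a - 462428 = - \frac{2103316}{103} - 462428 = - \frac{49733400}{103}$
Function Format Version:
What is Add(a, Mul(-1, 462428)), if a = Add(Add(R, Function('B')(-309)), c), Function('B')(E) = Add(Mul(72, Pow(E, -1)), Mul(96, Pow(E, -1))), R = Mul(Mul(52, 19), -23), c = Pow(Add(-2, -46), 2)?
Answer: Rational(-49733400, 103) ≈ -4.8285e+5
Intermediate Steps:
c = 2304 (c = Pow(-48, 2) = 2304)
R = -22724 (R = Mul(988, -23) = -22724)
Function('B')(E) = Mul(168, Pow(E, -1))
a = Rational(-2103316, 103) (a = Add(Add(-22724, Mul(168, Pow(-309, -1))), 2304) = Add(Add(-22724, Mul(168, Rational(-1, 309))), 2304) = Add(Add(-22724, Rational(-56, 103)), 2304) = Add(Rational(-2340628, 103), 2304) = Rational(-2103316, 103) ≈ -20421.)
Add(a, Mul(-1, 462428)) = Add(Rational(-2103316, 103), Mul(-1, 462428)) = Add(Rational(-2103316, 103), -462428) = Rational(-49733400, 103)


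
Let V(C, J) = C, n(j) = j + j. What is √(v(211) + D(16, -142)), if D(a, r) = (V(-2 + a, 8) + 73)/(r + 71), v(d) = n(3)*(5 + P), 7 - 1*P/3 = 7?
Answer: 3*√16117/71 ≈ 5.3642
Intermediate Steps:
P = 0 (P = 21 - 3*7 = 21 - 21 = 0)
n(j) = 2*j
v(d) = 30 (v(d) = (2*3)*(5 + 0) = 6*5 = 30)
D(a, r) = (71 + a)/(71 + r) (D(a, r) = ((-2 + a) + 73)/(r + 71) = (71 + a)/(71 + r))
√(v(211) + D(16, -142)) = √(30 + (71 + 16)/(71 - 142)) = √(30 + 87/(-71)) = √(30 - 1/71*87) = √(30 - 87/71) = √(2043/71) = 3*√16117/71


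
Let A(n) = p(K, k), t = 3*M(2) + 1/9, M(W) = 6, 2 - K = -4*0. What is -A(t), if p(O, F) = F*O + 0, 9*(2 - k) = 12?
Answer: -4/3 ≈ -1.3333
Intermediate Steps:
k = 2/3 (k = 2 - 1/9*12 = 2 - 4/3 = 2/3 ≈ 0.66667)
K = 2 (K = 2 - (-4)*0 = 2 - 1*0 = 2 + 0 = 2)
t = 163/9 (t = 3*6 + 1/9 = 18 + 1/9 = 163/9 ≈ 18.111)
p(O, F) = F*O
A(n) = 4/3 (A(n) = (2/3)*2 = 4/3)
-A(t) = -1*4/3 = -4/3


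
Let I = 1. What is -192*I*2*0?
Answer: 0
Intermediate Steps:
-192*I*2*0 = -192*1*2*0 = -384*0 = -192*0 = 0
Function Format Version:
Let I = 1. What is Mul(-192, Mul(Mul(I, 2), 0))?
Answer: 0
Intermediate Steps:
Mul(-192, Mul(Mul(I, 2), 0)) = Mul(-192, Mul(Mul(1, 2), 0)) = Mul(-192, Mul(2, 0)) = Mul(-192, 0) = 0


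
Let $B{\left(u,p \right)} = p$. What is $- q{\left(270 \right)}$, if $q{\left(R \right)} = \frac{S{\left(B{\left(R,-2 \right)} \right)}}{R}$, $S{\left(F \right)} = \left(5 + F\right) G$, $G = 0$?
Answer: $0$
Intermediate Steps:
$S{\left(F \right)} = 0$ ($S{\left(F \right)} = \left(5 + F\right) 0 = 0$)
$q{\left(R \right)} = 0$ ($q{\left(R \right)} = \frac{0}{R} = 0$)
$- q{\left(270 \right)} = \left(-1\right) 0 = 0$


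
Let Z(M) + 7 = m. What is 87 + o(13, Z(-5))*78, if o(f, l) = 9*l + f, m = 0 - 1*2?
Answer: -5217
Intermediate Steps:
m = -2 (m = 0 - 2 = -2)
Z(M) = -9 (Z(M) = -7 - 2 = -9)
o(f, l) = f + 9*l
87 + o(13, Z(-5))*78 = 87 + (13 + 9*(-9))*78 = 87 + (13 - 81)*78 = 87 - 68*78 = 87 - 5304 = -5217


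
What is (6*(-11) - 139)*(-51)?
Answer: 10455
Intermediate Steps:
(6*(-11) - 139)*(-51) = (-66 - 139)*(-51) = -205*(-51) = 10455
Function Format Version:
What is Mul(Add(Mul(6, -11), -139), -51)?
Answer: 10455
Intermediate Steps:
Mul(Add(Mul(6, -11), -139), -51) = Mul(Add(-66, -139), -51) = Mul(-205, -51) = 10455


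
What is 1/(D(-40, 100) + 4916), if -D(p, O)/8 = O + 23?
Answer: 1/3932 ≈ 0.00025432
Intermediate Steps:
D(p, O) = -184 - 8*O (D(p, O) = -8*(O + 23) = -8*(23 + O) = -184 - 8*O)
1/(D(-40, 100) + 4916) = 1/((-184 - 8*100) + 4916) = 1/((-184 - 800) + 4916) = 1/(-984 + 4916) = 1/3932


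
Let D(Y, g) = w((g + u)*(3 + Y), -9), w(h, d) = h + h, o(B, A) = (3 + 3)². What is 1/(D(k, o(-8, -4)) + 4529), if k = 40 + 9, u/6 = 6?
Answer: 1/12017 ≈ 8.3215e-5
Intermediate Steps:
u = 36 (u = 6*6 = 36)
o(B, A) = 36 (o(B, A) = 6² = 36)
k = 49
w(h, d) = 2*h
D(Y, g) = 2*(3 + Y)*(36 + g) (D(Y, g) = 2*((g + 36)*(3 + Y)) = 2*((36 + g)*(3 + Y)) = 2*((3 + Y)*(36 + g)) = 2*(3 + Y)*(36 + g))
1/(D(k, o(-8, -4)) + 4529) = 1/((216 + 6*36 + 72*49 + 2*49*36) + 4529) = 1/((216 + 216 + 3528 + 3528) + 4529) = 1/(7488 + 4529) = 1/12017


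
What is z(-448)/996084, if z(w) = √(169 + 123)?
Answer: √73/498042 ≈ 1.7155e-5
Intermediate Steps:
z(w) = 2*√73 (z(w) = √292 = 2*√73)
z(-448)/996084 = (2*√73)/996084 = (2*√73)*(1/996084) = √73/498042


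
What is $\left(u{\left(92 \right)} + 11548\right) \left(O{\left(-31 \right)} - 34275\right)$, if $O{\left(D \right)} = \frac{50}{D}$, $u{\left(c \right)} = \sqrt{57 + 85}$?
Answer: $- \frac{12270616100}{31} - \frac{1062575 \sqrt{142}}{31} \approx -3.9623 \cdot 10^{8}$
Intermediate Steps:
$u{\left(c \right)} = \sqrt{142}$
$\left(u{\left(92 \right)} + 11548\right) \left(O{\left(-31 \right)} - 34275\right) = \left(\sqrt{142} + 11548\right) \left(\frac{50}{-31} - 34275\right) = \left(11548 + \sqrt{142}\right) \left(50 \left(- \frac{1}{31}\right) - 34275\right) = \left(11548 + \sqrt{142}\right) \left(- \frac{50}{31} - 34275\right) = \left(11548 + \sqrt{142}\right) \left(- \frac{1062575}{31}\right) = - \frac{12270616100}{31} - \frac{1062575 \sqrt{142}}{31}$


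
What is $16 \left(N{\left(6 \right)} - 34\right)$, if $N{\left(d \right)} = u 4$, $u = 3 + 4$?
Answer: $-96$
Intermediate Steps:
$u = 7$
$N{\left(d \right)} = 28$ ($N{\left(d \right)} = 7 \cdot 4 = 28$)
$16 \left(N{\left(6 \right)} - 34\right) = 16 \left(28 - 34\right) = 16 \left(-6\right) = -96$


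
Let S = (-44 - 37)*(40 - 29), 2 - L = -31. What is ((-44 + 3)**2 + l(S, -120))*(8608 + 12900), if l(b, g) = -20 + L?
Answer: 36434552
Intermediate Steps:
L = 33 (L = 2 - 1*(-31) = 2 + 31 = 33)
S = -891 (S = -81*11 = -891)
l(b, g) = 13 (l(b, g) = -20 + 33 = 13)
((-44 + 3)**2 + l(S, -120))*(8608 + 12900) = ((-44 + 3)**2 + 13)*(8608 + 12900) = ((-41)**2 + 13)*21508 = (1681 + 13)*21508 = 1694*21508 = 36434552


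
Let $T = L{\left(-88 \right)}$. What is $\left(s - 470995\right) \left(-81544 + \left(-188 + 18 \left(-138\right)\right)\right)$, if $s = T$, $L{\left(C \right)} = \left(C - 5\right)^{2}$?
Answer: $38936930736$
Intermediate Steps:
$L{\left(C \right)} = \left(-5 + C\right)^{2}$
$T = 8649$ ($T = \left(-5 - 88\right)^{2} = \left(-93\right)^{2} = 8649$)
$s = 8649$
$\left(s - 470995\right) \left(-81544 + \left(-188 + 18 \left(-138\right)\right)\right) = \left(8649 - 470995\right) \left(-81544 + \left(-188 + 18 \left(-138\right)\right)\right) = - 462346 \left(-81544 - 2672\right) = \left(-462346\right) \left(-84216\right) = 38936930736$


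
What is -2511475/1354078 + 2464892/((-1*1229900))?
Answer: -1606629783019/416345133050 ≈ -3.8589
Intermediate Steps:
-2511475/1354078 + 2464892/((-1*1229900)) = -2511475*1/1354078 + 2464892/(-1229900) = -2511475/1354078 + 2464892*(-1/1229900) = -2511475/1354078 - 616223/307475 = -1606629783019/416345133050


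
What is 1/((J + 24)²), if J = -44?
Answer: 1/400 ≈ 0.0025000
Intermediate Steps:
1/((J + 24)²) = 1/((-44 + 24)²) = 1/((-20)²) = 1/400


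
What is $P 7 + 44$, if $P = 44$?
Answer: $352$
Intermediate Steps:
$P 7 + 44 = 44 \cdot 7 + 44 = 308 + 44 = 352$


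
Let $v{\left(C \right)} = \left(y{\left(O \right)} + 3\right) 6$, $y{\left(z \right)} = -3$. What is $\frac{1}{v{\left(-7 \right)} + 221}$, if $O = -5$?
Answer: $\frac{1}{221} \approx 0.0045249$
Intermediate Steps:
$v{\left(C \right)} = 0$ ($v{\left(C \right)} = \left(-3 + 3\right) 6 = 0 \cdot 6 = 0$)
$\frac{1}{v{\left(-7 \right)} + 221} = \frac{1}{0 + 221} = \frac{1}{221}$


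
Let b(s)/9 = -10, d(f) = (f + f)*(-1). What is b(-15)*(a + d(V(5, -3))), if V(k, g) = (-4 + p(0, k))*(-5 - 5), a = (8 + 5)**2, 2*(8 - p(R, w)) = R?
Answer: -22410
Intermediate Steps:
p(R, w) = 8 - R/2
a = 169 (a = 13**2 = 169)
V(k, g) = -40 (V(k, g) = (-4 + (8 - 1/2*0))*(-5 - 5) = (-4 + (8 + 0))*(-10) = (-4 + 8)*(-10) = 4*(-10) = -40)
d(f) = -2*f (d(f) = (2*f)*(-1) = -2*f)
b(s) = -90 (b(s) = 9*(-10) = -90)
b(-15)*(a + d(V(5, -3))) = -90*(169 - 2*(-40)) = -90*(169 + 80) = -90*249 = -22410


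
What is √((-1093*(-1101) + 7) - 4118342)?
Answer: I*√2914942 ≈ 1707.3*I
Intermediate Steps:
√((-1093*(-1101) + 7) - 4118342) = √((1203393 + 7) - 4118342) = √(1203400 - 4118342) = √(-2914942) = I*√2914942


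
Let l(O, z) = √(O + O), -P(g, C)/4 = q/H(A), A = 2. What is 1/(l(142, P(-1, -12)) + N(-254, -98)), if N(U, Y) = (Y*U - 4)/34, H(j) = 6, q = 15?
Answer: 183/133885 - √71/267770 ≈ 0.0013354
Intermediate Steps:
N(U, Y) = -2/17 + U*Y/34 (N(U, Y) = (U*Y - 4)*(1/34) = (-4 + U*Y)*(1/34) = -2/17 + U*Y/34)
P(g, C) = -10 (P(g, C) = -60/6 = -4*5/2 = -10)
l(O, z) = √2*√O (l(O, z) = √(2*O) = √2*√O)
1/(l(142, P(-1, -12)) + N(-254, -98)) = 1/(√2*√142 + (-2/17 + (1/34)*(-254)*(-98))) = 1/(2*√71 + (-2/17 + 12446/17)) = 1/(2*√71 + 732) = 1/(732 + 2*√71)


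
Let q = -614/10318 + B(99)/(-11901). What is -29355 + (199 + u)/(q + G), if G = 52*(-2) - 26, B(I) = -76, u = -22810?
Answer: -233008638517266/7984905193 ≈ -29181.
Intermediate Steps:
G = -130 (G = -104 - 26 = -130)
q = -3261523/61397259 (q = -614/10318 - 76/(-11901) = -614*1/10318 - 76*(-1/11901) = -307/5159 + 76/11901 = -3261523/61397259 ≈ -0.053122)
-29355 + (199 + u)/(q + G) = -29355 + (199 - 22810)/(-3261523/61397259 - 130) = -29355 - 22611/(-7984905193/61397259) = -29355 - 22611*(-61397259/7984905193) = -29355 + 1388253423249/7984905193 = -233008638517266/7984905193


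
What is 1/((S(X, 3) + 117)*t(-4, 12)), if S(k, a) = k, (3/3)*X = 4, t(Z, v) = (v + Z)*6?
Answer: 1/5808 ≈ 0.00017218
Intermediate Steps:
t(Z, v) = 6*Z + 6*v (t(Z, v) = (Z + v)*6 = 6*Z + 6*v)
X = 4
1/((S(X, 3) + 117)*t(-4, 12)) = 1/((4 + 117)*(6*(-4) + 6*12)) = 1/(121*(-24 + 72)) = 1/(121*48) = 1/5808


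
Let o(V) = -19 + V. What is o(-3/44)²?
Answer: 703921/1936 ≈ 363.60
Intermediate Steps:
o(-3/44)² = (-19 - 3/44)² = (-839/44)² = 703921/1936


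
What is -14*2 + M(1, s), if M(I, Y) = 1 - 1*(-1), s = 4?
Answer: -26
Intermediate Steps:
M(I, Y) = 2 (M(I, Y) = 1 + 1 = 2)
-14*2 + M(1, s) = -14*2 + 2 = -28 + 2 = -26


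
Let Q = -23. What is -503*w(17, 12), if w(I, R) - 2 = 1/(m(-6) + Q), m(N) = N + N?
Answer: -34707/35 ≈ -991.63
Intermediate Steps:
m(N) = 2*N
w(I, R) = 69/35 (w(I, R) = 2 + 1/(2*(-6) - 23) = 2 + 1/(-12 - 23) = 2 + 1/(-35) = 2 - 1/35 = 69/35)
-503*w(17, 12) = -503*69/35 = -34707/35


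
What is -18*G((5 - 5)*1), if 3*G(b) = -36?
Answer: 216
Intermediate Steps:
G(b) = -12 (G(b) = (1/3)*(-36) = -12)
-18*G((5 - 5)*1) = -18*(-12) = 216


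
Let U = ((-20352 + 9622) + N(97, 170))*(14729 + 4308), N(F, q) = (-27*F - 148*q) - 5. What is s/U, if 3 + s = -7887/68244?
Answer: 6443/1516239025224 ≈ 4.2493e-9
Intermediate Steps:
N(F, q) = -5 - 148*q - 27*F (N(F, q) = (-148*q - 27*F) - 5 = -5 - 148*q - 27*F)
U = -733191018 (U = ((-20352 + 9622) + (-5 - 148*170 - 27*97))*(14729 + 4308) = (-10730 + (-5 - 25160 - 2619))*19037 = (-10730 - 27784)*19037 = -38514*19037 = -733191018)
s = -6443/2068 (s = -3 - 7887/68244 = -3 - 7887*1/68244 = -3 - 239/2068 = -6443/2068 ≈ -3.1156)
s/U = -6443/2068/(-733191018) = -6443/2068*(-1/733191018) = 6443/1516239025224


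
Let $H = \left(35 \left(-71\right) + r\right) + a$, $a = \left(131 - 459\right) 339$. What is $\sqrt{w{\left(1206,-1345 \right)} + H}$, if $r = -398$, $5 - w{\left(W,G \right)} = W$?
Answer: $2 i \sqrt{28819} \approx 339.52 i$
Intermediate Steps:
$w{\left(W,G \right)} = 5 - W$
$a = -111192$ ($a = \left(-328\right) 339 = -111192$)
$H = -114075$ ($H = \left(35 \left(-71\right) - 398\right) - 111192 = \left(-2485 - 398\right) - 111192 = -2883 - 111192 = -114075$)
$\sqrt{w{\left(1206,-1345 \right)} + H} = \sqrt{\left(5 - 1206\right) - 114075} = \sqrt{-1201 - 114075} = \sqrt{-115276} = 2 i \sqrt{28819}$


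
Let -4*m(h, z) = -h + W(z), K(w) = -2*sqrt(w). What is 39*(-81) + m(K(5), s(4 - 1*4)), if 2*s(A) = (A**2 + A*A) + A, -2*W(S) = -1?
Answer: -25273/8 - sqrt(5)/2 ≈ -3160.2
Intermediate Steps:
W(S) = 1/2 (W(S) = -1/2*(-1) = 1/2)
s(A) = A**2 + A/2 (s(A) = ((A**2 + A*A) + A)/2 = ((A**2 + A**2) + A)/2 = (2*A**2 + A)/2 = (A + 2*A**2)/2 = A**2 + A/2)
m(h, z) = -1/8 + h/4 (m(h, z) = -(-h + 1/2)/4 = -(1/2 - h)/4 = -1/8 + h/4)
39*(-81) + m(K(5), s(4 - 1*4)) = 39*(-81) + (-1/8 + (-2*sqrt(5))/4) = -3159 + (-1/8 - sqrt(5)/2) = -25273/8 - sqrt(5)/2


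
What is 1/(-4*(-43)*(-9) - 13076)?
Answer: -1/14624 ≈ -6.8381e-5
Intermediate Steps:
1/(-4*(-43)*(-9) - 13076) = 1/(172*(-9) - 13076) = 1/(-1548 - 13076) = 1/(-14624) = -1/14624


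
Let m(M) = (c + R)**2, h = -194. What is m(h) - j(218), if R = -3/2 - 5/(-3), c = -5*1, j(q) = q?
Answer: -7007/36 ≈ -194.64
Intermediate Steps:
c = -5
R = 1/6 (R = -3*1/2 - 5*(-1/3) = -3/2 + 5/3 = 1/6 ≈ 0.16667)
m(M) = 841/36 (m(M) = (-5 + 1/6)**2 = (-29/6)**2 = 841/36)
m(h) - j(218) = 841/36 - 1*218 = 841/36 - 218 = -7007/36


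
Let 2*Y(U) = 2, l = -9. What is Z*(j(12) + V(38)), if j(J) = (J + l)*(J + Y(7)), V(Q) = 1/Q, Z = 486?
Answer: 360369/19 ≈ 18967.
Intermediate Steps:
Y(U) = 1 (Y(U) = (1/2)*2 = 1)
j(J) = (1 + J)*(-9 + J) (j(J) = (J - 9)*(J + 1) = (-9 + J)*(1 + J) = (1 + J)*(-9 + J))
Z*(j(12) + V(38)) = 486*((-9 + 12**2 - 8*12) + 1/38) = 486*((-9 + 144 - 96) + 1/38) = 486*(39 + 1/38) = 486*(1483/38) = 360369/19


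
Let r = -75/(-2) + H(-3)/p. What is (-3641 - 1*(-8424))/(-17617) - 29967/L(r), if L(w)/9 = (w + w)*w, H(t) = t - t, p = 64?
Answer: -432665551/297286875 ≈ -1.4554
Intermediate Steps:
H(t) = 0
r = 75/2 (r = -75/(-2) + 0/64 = -75*(-1/2) + 0*(1/64) = 75/2 + 0 = 75/2 ≈ 37.500)
L(w) = 18*w**2 (L(w) = 9*((w + w)*w) = 9*((2*w)*w) = 9*(2*w**2) = 18*w**2)
(-3641 - 1*(-8424))/(-17617) - 29967/L(r) = (-3641 - 1*(-8424))/(-17617) - 29967/(18*(75/2)**2) = (-3641 + 8424)*(-1/17617) - 29967/(18*(5625/4)) = 4783*(-1/17617) - 29967/50625/2 = -4783/17617 - 29967*2/50625 = -4783/17617 - 19978/16875 = -432665551/297286875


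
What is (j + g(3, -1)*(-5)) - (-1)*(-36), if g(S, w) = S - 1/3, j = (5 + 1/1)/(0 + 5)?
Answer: -722/15 ≈ -48.133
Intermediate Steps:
j = 6/5 (j = (5 + 1*1)/5 = (5 + 1)*(1/5) = 6*(1/5) = 6/5 ≈ 1.2000)
g(S, w) = -1/3 + S (g(S, w) = S - 1*1/3 = S - 1/3 = -1/3 + S)
(j + g(3, -1)*(-5)) - (-1)*(-36) = (6/5 + (-1/3 + 3)*(-5)) - (-1)*(-36) = (6/5 + (8/3)*(-5)) - 1*36 = (6/5 - 40/3) - 36 = -182/15 - 36 = -722/15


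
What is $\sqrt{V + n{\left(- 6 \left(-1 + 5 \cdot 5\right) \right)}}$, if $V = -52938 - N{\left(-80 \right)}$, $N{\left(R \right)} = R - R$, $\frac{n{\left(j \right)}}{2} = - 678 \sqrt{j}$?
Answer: $3 \sqrt{-5882 - 1808 i} \approx 34.96 - 232.72 i$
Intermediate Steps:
$n{\left(j \right)} = - 1356 \sqrt{j}$ ($n{\left(j \right)} = 2 \left(- 678 \sqrt{j}\right) = - 1356 \sqrt{j}$)
$N{\left(R \right)} = 0$
$V = -52938$ ($V = -52938 - 0 = -52938 + 0 = -52938$)
$\sqrt{V + n{\left(- 6 \left(-1 + 5 \cdot 5\right) \right)}} = \sqrt{-52938 - 1356 \sqrt{- 6 \left(-1 + 5 \cdot 5\right)}} = \sqrt{-52938 - 1356 \sqrt{- 6 \left(-1 + 25\right)}} = \sqrt{-52938 - 1356 \sqrt{\left(-6\right) 24}} = \sqrt{-52938 - 1356 \sqrt{-144}} = \sqrt{-52938 - 1356 \cdot 12 i} = \sqrt{-52938 - 16272 i}$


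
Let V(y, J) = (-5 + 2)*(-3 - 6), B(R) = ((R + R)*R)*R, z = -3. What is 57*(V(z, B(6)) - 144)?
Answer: -6669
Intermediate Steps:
B(R) = 2*R³ (B(R) = ((2*R)*R)*R = (2*R²)*R = 2*R³)
V(y, J) = 27 (V(y, J) = -3*(-9) = 27)
57*(V(z, B(6)) - 144) = 57*(27 - 144) = 57*(-117) = -6669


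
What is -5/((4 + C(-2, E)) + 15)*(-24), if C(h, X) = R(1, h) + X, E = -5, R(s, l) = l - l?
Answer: 60/7 ≈ 8.5714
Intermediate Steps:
R(s, l) = 0
C(h, X) = X (C(h, X) = 0 + X = X)
-5/((4 + C(-2, E)) + 15)*(-24) = -5/((4 - 5) + 15)*(-24) = -5/(-1 + 15)*(-24) = -5/14*(-24) = 60/7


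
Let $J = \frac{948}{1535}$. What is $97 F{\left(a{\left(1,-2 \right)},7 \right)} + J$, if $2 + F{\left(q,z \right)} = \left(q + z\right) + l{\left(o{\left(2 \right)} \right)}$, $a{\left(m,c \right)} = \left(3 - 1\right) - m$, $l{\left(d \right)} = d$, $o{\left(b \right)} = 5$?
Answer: $\frac{1638793}{1535} \approx 1067.6$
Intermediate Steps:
$a{\left(m,c \right)} = 2 - m$
$F{\left(q,z \right)} = 3 + q + z$ ($F{\left(q,z \right)} = -2 + \left(\left(q + z\right) + 5\right) = -2 + \left(5 + q + z\right) = 3 + q + z$)
$J = \frac{948}{1535}$ ($J = 948 \cdot \frac{1}{1535} = \frac{948}{1535} \approx 0.61759$)
$97 F{\left(a{\left(1,-2 \right)},7 \right)} + J = 97 \left(3 + \left(2 - 1\right) + 7\right) + \frac{948}{1535} = 97 \left(3 + 1 + 7\right) + \frac{948}{1535} = 97 \cdot 11 + \frac{948}{1535} = 1067 + \frac{948}{1535} = \frac{1638793}{1535}$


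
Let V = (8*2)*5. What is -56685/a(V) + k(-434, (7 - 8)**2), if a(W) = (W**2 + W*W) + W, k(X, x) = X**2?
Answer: 485193719/2576 ≈ 1.8835e+5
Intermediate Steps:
V = 80 (V = 16*5 = 80)
a(W) = W + 2*W**2 (a(W) = (W**2 + W**2) + W = 2*W**2 + W = W + 2*W**2)
-56685/a(V) + k(-434, (7 - 8)**2) = -56685*1/(80*(1 + 2*80)) + (-434)**2 = -56685*1/(80*(1 + 160)) + 188356 = -56685/(80*161) + 188356 = -56685/12880 + 188356 = -56685*1/12880 + 188356 = -11337/2576 + 188356 = 485193719/2576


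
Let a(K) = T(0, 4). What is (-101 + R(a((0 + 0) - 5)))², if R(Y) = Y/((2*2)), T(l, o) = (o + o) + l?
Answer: 9801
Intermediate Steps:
T(l, o) = l + 2*o (T(l, o) = 2*o + l = l + 2*o)
a(K) = 8 (a(K) = 0 + 2*4 = 0 + 8 = 8)
R(Y) = Y/4
(-101 + R(a((0 + 0) - 5)))² = (-101 + (¼)*8)² = (-101 + 2)² = (-99)² = 9801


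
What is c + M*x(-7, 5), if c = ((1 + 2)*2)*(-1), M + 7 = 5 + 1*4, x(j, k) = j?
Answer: -20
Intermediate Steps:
M = 2 (M = -7 + (5 + 1*4) = -7 + (5 + 4) = -7 + 9 = 2)
c = -6 (c = (3*2)*(-1) = 6*(-1) = -6)
c + M*x(-7, 5) = -6 + 2*(-7) = -6 - 14 = -20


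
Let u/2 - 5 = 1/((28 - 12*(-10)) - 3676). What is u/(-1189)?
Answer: -17639/2097396 ≈ -0.0084099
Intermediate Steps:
u = 17639/1764 (u = 10 + 2/((28 - 12*(-10)) - 3676) = 10 + 2/((28 + 120) - 3676) = 10 + 2/(148 - 3676) = 10 + 2/(-3528) = 10 + 2*(-1/3528) = 10 - 1/1764 = 17639/1764 ≈ 9.9994)
u/(-1189) = (17639/1764)/(-1189) = (17639/1764)*(-1/1189) = -17639/2097396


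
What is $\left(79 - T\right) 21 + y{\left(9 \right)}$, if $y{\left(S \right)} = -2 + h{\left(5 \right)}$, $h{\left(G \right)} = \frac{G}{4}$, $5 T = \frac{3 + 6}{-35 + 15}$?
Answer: $\frac{83007}{50} \approx 1660.1$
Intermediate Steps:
$T = - \frac{9}{100}$ ($T = \frac{\left(3 + 6\right) \frac{1}{-35 + 15}}{5} = \frac{9 \frac{1}{-20}}{5} = \frac{9 \left(- \frac{1}{20}\right)}{5} = \frac{1}{5} \left(- \frac{9}{20}\right) = - \frac{9}{100} \approx -0.09$)
$h{\left(G \right)} = \frac{G}{4}$ ($h{\left(G \right)} = G \frac{1}{4} = \frac{G}{4}$)
$y{\left(S \right)} = - \frac{3}{4}$ ($y{\left(S \right)} = -2 + \frac{1}{4} \cdot 5 = -2 + \frac{5}{4} = - \frac{3}{4}$)
$\left(79 - T\right) 21 + y{\left(9 \right)} = \left(79 - - \frac{9}{100}\right) 21 - \frac{3}{4} = \left(79 + \frac{9}{100}\right) 21 - \frac{3}{4} = \frac{7909}{100} \cdot 21 - \frac{3}{4} = \frac{166089}{100} - \frac{3}{4} = \frac{83007}{50}$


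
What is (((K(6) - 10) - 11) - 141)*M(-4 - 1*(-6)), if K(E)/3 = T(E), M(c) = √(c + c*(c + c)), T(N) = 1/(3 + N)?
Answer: -485*√10/3 ≈ -511.23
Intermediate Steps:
M(c) = √(c + 2*c²) (M(c) = √(c + c*(2*c)) = √(c + 2*c²))
K(E) = 3/(3 + E)
(((K(6) - 10) - 11) - 141)*M(-4 - 1*(-6)) = (((3/(3 + 6) - 10) - 11) - 141)*√((-4 - 1*(-6))*(1 + 2*(-4 - 1*(-6)))) = (((3/9 - 10) - 11) - 141)*√((-4 + 6)*(1 + 2*(-4 + 6))) = (((3*(⅑) - 10) - 11) - 141)*√(2*(1 + 2*2)) = (((⅓ - 10) - 11) - 141)*√(2*(1 + 4)) = ((-29/3 - 11) - 141)*√(2*5) = (-62/3 - 141)*√10 = -485*√10/3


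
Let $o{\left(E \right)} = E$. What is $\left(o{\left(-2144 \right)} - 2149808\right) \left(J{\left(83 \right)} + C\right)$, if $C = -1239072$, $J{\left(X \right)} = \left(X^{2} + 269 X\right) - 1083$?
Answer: $2605882602928$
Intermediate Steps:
$J{\left(X \right)} = -1083 + X^{2} + 269 X$
$\left(o{\left(-2144 \right)} - 2149808\right) \left(J{\left(83 \right)} + C\right) = \left(-2144 - 2149808\right) \left(\left(-1083 + 83^{2} + 269 \cdot 83\right) - 1239072\right) = \left(-2144 - 2149808\right) \left(\left(-1083 + 6889 + 22327\right) - 1239072\right) = - 2151952 \left(28133 - 1239072\right) = \left(-2151952\right) \left(-1210939\right) = 2605882602928$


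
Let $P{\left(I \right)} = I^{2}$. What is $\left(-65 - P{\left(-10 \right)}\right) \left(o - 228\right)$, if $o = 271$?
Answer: $-7095$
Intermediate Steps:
$\left(-65 - P{\left(-10 \right)}\right) \left(o - 228\right) = \left(-65 - \left(-10\right)^{2}\right) \left(271 - 228\right) = \left(-65 - 100\right) \left(271 - 228\right) = \left(-165\right) 43 = -7095$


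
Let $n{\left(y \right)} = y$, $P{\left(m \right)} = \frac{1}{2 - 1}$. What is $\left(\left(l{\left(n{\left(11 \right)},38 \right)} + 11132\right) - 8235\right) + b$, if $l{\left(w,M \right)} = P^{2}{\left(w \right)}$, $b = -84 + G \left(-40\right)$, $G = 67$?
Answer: $134$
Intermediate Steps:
$P{\left(m \right)} = 1$ ($P{\left(m \right)} = 1^{-1} = 1$)
$b = -2764$ ($b = -84 + 67 \left(-40\right) = -84 - 2680 = -2764$)
$l{\left(w,M \right)} = 1$ ($l{\left(w,M \right)} = 1^{2} = 1$)
$\left(\left(l{\left(n{\left(11 \right)},38 \right)} + 11132\right) - 8235\right) + b = \left(\left(1 + 11132\right) - 8235\right) - 2764 = \left(11133 - 8235\right) - 2764 = 2898 - 2764 = 134$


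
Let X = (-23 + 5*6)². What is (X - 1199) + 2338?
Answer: 1188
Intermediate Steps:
X = 49 (X = (-23 + 30)² = 7² = 49)
(X - 1199) + 2338 = (49 - 1199) + 2338 = -1150 + 2338 = 1188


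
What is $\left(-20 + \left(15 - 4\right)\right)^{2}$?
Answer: $81$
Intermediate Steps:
$\left(-20 + \left(15 - 4\right)\right)^{2} = \left(-20 + 11\right)^{2} = \left(-9\right)^{2} = 81$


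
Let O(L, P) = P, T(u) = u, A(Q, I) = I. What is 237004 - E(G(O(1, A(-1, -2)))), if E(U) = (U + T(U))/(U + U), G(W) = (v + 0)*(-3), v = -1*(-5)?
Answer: 237003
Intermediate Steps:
v = 5
G(W) = -15 (G(W) = (5 + 0)*(-3) = 5*(-3) = -15)
E(U) = 1 (E(U) = (U + U)/(U + U) = (2*U)/((2*U)) = (2*U)*(1/(2*U)) = 1)
237004 - E(G(O(1, A(-1, -2)))) = 237004 - 1*1 = 237004 - 1 = 237003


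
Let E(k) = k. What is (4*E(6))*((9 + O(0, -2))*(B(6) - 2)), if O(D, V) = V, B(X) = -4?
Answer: -1008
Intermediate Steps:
(4*E(6))*((9 + O(0, -2))*(B(6) - 2)) = (4*6)*((9 - 2)*(-4 - 2)) = 24*(7*(-6)) = 24*(-42) = -1008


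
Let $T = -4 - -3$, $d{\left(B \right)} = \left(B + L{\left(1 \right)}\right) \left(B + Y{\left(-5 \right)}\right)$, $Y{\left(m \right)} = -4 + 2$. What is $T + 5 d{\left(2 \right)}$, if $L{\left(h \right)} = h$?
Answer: $-1$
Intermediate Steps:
$Y{\left(m \right)} = -2$
$d{\left(B \right)} = \left(1 + B\right) \left(-2 + B\right)$ ($d{\left(B \right)} = \left(B + 1\right) \left(B - 2\right) = \left(1 + B\right) \left(-2 + B\right)$)
$T = -1$ ($T = -4 + 3 = -1$)
$T + 5 d{\left(2 \right)} = -1 + 5 \left(-2 + 2^{2} - 2\right) = -1 + 5 \left(-2 + 4 - 2\right) = -1 + 5 \cdot 0 = -1 + 0 = -1$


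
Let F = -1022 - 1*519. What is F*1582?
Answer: -2437862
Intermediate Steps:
F = -1541 (F = -1022 - 519 = -1541)
F*1582 = -1541*1582 = -2437862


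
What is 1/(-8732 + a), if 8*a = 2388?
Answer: -2/16867 ≈ -0.00011857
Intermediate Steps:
a = 597/2 (a = (1/8)*2388 = 597/2 ≈ 298.50)
1/(-8732 + a) = 1/(-8732 + 597/2) = 1/(-16867/2) = -2/16867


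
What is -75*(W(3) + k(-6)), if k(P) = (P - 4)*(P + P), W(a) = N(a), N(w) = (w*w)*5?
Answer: -12375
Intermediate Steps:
N(w) = 5*w² (N(w) = w²*5 = 5*w²)
W(a) = 5*a²
k(P) = 2*P*(-4 + P) (k(P) = (-4 + P)*(2*P) = 2*P*(-4 + P))
-75*(W(3) + k(-6)) = -75*(5*3² + 2*(-6)*(-4 - 6)) = -75*(5*9 + 2*(-6)*(-10)) = -75*(45 + 120) = -75*165 = -12375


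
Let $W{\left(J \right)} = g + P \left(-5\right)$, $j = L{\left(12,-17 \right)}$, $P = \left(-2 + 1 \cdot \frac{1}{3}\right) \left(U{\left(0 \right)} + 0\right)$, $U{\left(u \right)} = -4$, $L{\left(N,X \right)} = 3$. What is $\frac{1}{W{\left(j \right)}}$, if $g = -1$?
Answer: $- \frac{3}{103} \approx -0.029126$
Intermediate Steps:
$P = \frac{20}{3}$ ($P = \left(-2 + 1 \cdot \frac{1}{3}\right) \left(-4 + 0\right) = \left(-2 + 1 \cdot \frac{1}{3}\right) \left(-4\right) = \left(-2 + \frac{1}{3}\right) \left(-4\right) = \left(- \frac{5}{3}\right) \left(-4\right) = \frac{20}{3} \approx 6.6667$)
$j = 3$
$W{\left(J \right)} = - \frac{103}{3}$ ($W{\left(J \right)} = -1 + \frac{20}{3} \left(-5\right) = -1 - \frac{100}{3} = - \frac{103}{3}$)
$\frac{1}{W{\left(j \right)}} = \frac{1}{- \frac{103}{3}} = - \frac{3}{103}$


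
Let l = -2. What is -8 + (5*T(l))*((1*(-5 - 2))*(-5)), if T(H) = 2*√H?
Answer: -8 + 350*I*√2 ≈ -8.0 + 494.97*I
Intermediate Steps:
-8 + (5*T(l))*((1*(-5 - 2))*(-5)) = -8 + (5*(2*√(-2)))*((1*(-5 - 2))*(-5)) = -8 + (5*(2*(I*√2)))*((1*(-7))*(-5)) = -8 + (5*(2*I*√2))*(-7*(-5)) = -8 + (10*I*√2)*35 = -8 + 350*I*√2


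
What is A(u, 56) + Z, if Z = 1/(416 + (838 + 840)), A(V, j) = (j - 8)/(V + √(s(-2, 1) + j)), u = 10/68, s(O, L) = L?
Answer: -17021173/137925498 + 55488*√57/65867 ≈ 6.2368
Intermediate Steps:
u = 5/34 (u = 10*(1/68) = 5/34 ≈ 0.14706)
A(V, j) = (-8 + j)/(V + √(1 + j)) (A(V, j) = (j - 8)/(V + √(1 + j)) = (-8 + j)/(V + √(1 + j)))
Z = 1/2094 (Z = 1/(416 + 1678) = 1/2094 ≈ 0.00047755)
A(u, 56) + Z = (-8 + 56)/(5/34 + √(1 + 56)) + 1/2094 = 48/(5/34 + √57) + 1/2094 = 1/2094 + 48/(5/34 + √57)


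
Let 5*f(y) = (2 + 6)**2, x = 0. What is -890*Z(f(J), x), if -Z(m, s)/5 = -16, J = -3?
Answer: -71200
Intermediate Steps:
f(y) = 64/5 (f(y) = (2 + 6)**2/5 = (1/5)*8**2 = (1/5)*64 = 64/5)
Z(m, s) = 80 (Z(m, s) = -5*(-16) = 80)
-890*Z(f(J), x) = -890*80 = -71200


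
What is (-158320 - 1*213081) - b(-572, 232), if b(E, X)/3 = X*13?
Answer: -380449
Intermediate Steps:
b(E, X) = 39*X (b(E, X) = 3*(X*13) = 3*(13*X) = 39*X)
(-158320 - 1*213081) - b(-572, 232) = (-158320 - 1*213081) - 39*232 = (-158320 - 213081) - 1*9048 = -371401 - 9048 = -380449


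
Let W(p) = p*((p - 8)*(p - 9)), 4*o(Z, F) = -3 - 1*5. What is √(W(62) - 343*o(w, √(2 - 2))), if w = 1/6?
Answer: √178130 ≈ 422.05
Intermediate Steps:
w = ⅙ ≈ 0.16667
o(Z, F) = -2 (o(Z, F) = (-3 - 1*5)/4 = (-3 - 5)/4 = (¼)*(-8) = -2)
W(p) = p*(-9 + p)*(-8 + p) (W(p) = p*((-8 + p)*(-9 + p)) = p*((-9 + p)*(-8 + p)) = p*(-9 + p)*(-8 + p))
√(W(62) - 343*o(w, √(2 - 2))) = √(62*(72 + 62² - 17*62) - 343*(-2)) = √(62*(72 + 3844 - 1054) + 686) = √(62*2862 + 686) = √(177444 + 686) = √178130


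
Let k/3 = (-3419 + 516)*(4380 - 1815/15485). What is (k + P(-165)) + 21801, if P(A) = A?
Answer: -118066197681/3097 ≈ -3.8123e+7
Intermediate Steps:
k = -118133204373/3097 (k = 3*((-3419 + 516)*(4380 - 1815/15485)) = 3*(-2903*(4380 - 1815*1/15485)) = 3*(-2903*(4380 - 363/3097)) = 3*(-2903*13564497/3097) = 3*(-39377734791/3097) = -118133204373/3097 ≈ -3.8144e+7)
(k + P(-165)) + 21801 = (-118133204373/3097 - 165) + 21801 = -118133715378/3097 + 21801 = -118066197681/3097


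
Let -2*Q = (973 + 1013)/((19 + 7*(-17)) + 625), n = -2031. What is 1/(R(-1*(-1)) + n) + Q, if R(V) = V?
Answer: -19203/10150 ≈ -1.8919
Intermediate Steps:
Q = -331/175 (Q = -(973 + 1013)/(2*((19 + 7*(-17)) + 625)) = -993/((19 - 119) + 625) = -993/(-100 + 625) = -993/525 = -½*662/175 = -331/175 ≈ -1.8914)
1/(R(-1*(-1)) + n) + Q = 1/(-1*(-1) - 2031) - 331/175 = 1/(1 - 2031) - 331/175 = 1/(-2030) - 331/175 = -1/2030 - 331/175 = -19203/10150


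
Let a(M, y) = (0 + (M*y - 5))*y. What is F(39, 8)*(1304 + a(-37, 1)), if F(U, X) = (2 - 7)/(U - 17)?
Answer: -3155/11 ≈ -286.82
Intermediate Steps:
a(M, y) = y*(-5 + M*y) (a(M, y) = (0 + (-5 + M*y))*y = (-5 + M*y)*y = y*(-5 + M*y))
F(U, X) = -5/(-17 + U)
F(39, 8)*(1304 + a(-37, 1)) = (-5/(-17 + 39))*(1304 + 1*(-5 - 37*1)) = (-5/22)*(1304 + 1*(-5 - 37)) = (-5*1/22)*(1304 + 1*(-42)) = -5*(1304 - 42)/22 = -5/22*1262 = -3155/11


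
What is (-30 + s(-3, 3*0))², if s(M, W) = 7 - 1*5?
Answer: 784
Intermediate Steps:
s(M, W) = 2 (s(M, W) = 7 - 5 = 2)
(-30 + s(-3, 3*0))² = (-30 + 2)² = (-28)² = 784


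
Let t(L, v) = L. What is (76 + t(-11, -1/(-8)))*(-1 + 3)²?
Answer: 260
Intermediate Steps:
(76 + t(-11, -1/(-8)))*(-1 + 3)² = (76 - 11)*(-1 + 3)² = 65*2² = 65*4 = 260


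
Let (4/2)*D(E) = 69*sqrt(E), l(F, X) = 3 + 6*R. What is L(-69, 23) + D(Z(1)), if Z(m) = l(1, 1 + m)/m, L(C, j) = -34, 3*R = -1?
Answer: 1/2 ≈ 0.50000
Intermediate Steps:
R = -1/3 (R = (1/3)*(-1) = -1/3 ≈ -0.33333)
l(F, X) = 1 (l(F, X) = 3 + 6*(-1/3) = 3 - 2 = 1)
Z(m) = 1/m
D(E) = 69*sqrt(E)/2 (D(E) = (69*sqrt(E))/2 = 69*sqrt(E)/2)
L(-69, 23) + D(Z(1)) = -34 + 69*sqrt(1/1)/2 = -34 + 69*sqrt(1)/2 = -34 + (69/2)*1 = -34 + 69/2 = 1/2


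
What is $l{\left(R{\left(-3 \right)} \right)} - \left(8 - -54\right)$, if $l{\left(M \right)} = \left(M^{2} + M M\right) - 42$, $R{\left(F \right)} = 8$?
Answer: $24$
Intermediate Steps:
$l{\left(M \right)} = -42 + 2 M^{2}$ ($l{\left(M \right)} = \left(M^{2} + M^{2}\right) - 42 = 2 M^{2} - 42 = -42 + 2 M^{2}$)
$l{\left(R{\left(-3 \right)} \right)} - \left(8 - -54\right) = \left(-42 + 2 \cdot 8^{2}\right) - \left(8 - -54\right) = \left(-42 + 2 \cdot 64\right) - \left(8 + 54\right) = \left(-42 + 128\right) - 62 = 86 - 62 = 24$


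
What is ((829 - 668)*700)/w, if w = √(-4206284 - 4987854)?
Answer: -56350*I*√9194138/4597069 ≈ -37.168*I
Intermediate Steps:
w = I*√9194138 (w = √(-9194138) = I*√9194138 ≈ 3032.2*I)
((829 - 668)*700)/w = ((829 - 668)*700)/((I*√9194138)) = (161*700)*(-I*√9194138/9194138) = 112700*(-I*√9194138/9194138) = -56350*I*√9194138/4597069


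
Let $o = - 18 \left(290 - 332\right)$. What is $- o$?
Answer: $-756$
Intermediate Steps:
$o = 756$ ($o = \left(-18\right) \left(-42\right) = 756$)
$- o = \left(-1\right) 756 = -756$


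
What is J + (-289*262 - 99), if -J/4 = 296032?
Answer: -1259945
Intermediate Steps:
J = -1184128 (J = -4*296032 = -1184128)
J + (-289*262 - 99) = -1184128 + (-289*262 - 99) = -1184128 + (-75718 - 99) = -1184128 - 75817 = -1259945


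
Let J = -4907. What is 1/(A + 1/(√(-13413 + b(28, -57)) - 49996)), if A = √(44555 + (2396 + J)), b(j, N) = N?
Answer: (49996 - I*√13470)/(-1 + 2*√10511*(49996 - I*√13470)) ≈ 0.0048769 + 1.1013e-12*I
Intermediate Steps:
A = 2*√10511 (A = √(44555 + (2396 - 4907)) = √(44555 - 2511) = √42044 = 2*√10511 ≈ 205.05)
1/(A + 1/(√(-13413 + b(28, -57)) - 49996)) = 1/(2*√10511 + 1/(√(-13413 - 57) - 49996)) = 1/(2*√10511 + 1/(√(-13470) - 49996)) = 1/(2*√10511 + 1/(I*√13470 - 49996)) = 1/(2*√10511 + 1/(-49996 + I*√13470)) = 1/(1/(-49996 + I*√13470) + 2*√10511)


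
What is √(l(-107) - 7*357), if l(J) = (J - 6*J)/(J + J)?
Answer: I*√10006/2 ≈ 50.015*I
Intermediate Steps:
l(J) = -5/2 (l(J) = (-5*J)/((2*J)) = (-5*J)*(1/(2*J)) = -5/2)
√(l(-107) - 7*357) = √(-5/2 - 7*357) = √(-5/2 - 2499) = √(-5003/2) = I*√10006/2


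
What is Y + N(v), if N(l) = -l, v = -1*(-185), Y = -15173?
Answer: -15358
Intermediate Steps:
v = 185
Y + N(v) = -15173 - 1*185 = -15173 - 185 = -15358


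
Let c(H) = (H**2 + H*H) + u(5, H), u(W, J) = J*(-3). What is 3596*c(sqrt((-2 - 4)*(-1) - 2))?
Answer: 7192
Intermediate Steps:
u(W, J) = -3*J
c(H) = -3*H + 2*H**2 (c(H) = (H**2 + H*H) - 3*H = (H**2 + H**2) - 3*H = 2*H**2 - 3*H = -3*H + 2*H**2)
3596*c(sqrt((-2 - 4)*(-1) - 2)) = 3596*(sqrt((-2 - 4)*(-1) - 2)*(-3 + 2*sqrt((-2 - 4)*(-1) - 2))) = 3596*(sqrt(-6*(-1) - 2)*(-3 + 2*sqrt(-6*(-1) - 2))) = 3596*(sqrt(6 - 2)*(-3 + 2*sqrt(6 - 2))) = 3596*(sqrt(4)*(-3 + 2*sqrt(4))) = 3596*(2*(-3 + 2*2)) = 3596*(2*(-3 + 4)) = 3596*(2*1) = 3596*2 = 7192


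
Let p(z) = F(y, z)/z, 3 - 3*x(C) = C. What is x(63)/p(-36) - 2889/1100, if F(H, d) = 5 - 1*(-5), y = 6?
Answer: 76311/1100 ≈ 69.374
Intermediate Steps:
x(C) = 1 - C/3
F(H, d) = 10 (F(H, d) = 5 + 5 = 10)
p(z) = 10/z
x(63)/p(-36) - 2889/1100 = (1 - ⅓*63)/((10/(-36))) - 2889/1100 = (1 - 21)/((10*(-1/36))) - 2889*1/1100 = -20/(-5/18) - 2889/1100 = -20*(-18/5) - 2889/1100 = 72 - 2889/1100 = 76311/1100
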